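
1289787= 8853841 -7564054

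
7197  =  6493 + 704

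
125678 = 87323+38355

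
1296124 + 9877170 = 11173294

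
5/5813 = 5/5813 = 0.00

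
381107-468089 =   -  86982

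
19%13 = 6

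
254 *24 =6096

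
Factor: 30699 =3^4*379^1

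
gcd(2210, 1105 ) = 1105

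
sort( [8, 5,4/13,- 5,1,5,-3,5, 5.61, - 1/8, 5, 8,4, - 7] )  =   [ - 7, - 5, - 3, - 1/8 , 4/13,1, 4  ,  5, 5, 5,5,5.61,8,8 ]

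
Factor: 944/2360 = 2^1*5^( - 1) = 2/5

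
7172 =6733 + 439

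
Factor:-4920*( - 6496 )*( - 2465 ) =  - 78782188800 = -2^8*3^1*5^2*7^1*17^1*29^2*41^1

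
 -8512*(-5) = 42560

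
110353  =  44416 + 65937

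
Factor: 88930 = 2^1*5^1 * 8893^1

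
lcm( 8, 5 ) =40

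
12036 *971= 11686956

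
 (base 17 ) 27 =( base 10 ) 41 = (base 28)1d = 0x29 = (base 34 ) 17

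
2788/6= 464+2/3  =  464.67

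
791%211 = 158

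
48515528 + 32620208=81135736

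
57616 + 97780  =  155396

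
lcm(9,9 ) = 9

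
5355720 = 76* 70470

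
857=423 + 434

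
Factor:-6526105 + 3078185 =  -3447920 =-2^4*5^1*7^1*47^1*131^1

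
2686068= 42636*63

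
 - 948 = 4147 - 5095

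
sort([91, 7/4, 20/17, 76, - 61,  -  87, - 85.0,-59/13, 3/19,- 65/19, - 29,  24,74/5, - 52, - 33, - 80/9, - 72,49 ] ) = [ - 87,-85.0, - 72, -61 , - 52,- 33, - 29, - 80/9, - 59/13, -65/19,3/19, 20/17,7/4, 74/5, 24  ,  49,  76,91 ]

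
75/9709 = 75/9709 = 0.01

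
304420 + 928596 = 1233016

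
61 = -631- - 692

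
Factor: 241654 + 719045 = 3^1*431^1*743^1 = 960699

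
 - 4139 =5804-9943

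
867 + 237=1104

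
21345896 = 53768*397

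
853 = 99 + 754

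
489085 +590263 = 1079348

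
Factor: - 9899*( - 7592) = 2^3*13^1*19^1*73^1*521^1 = 75153208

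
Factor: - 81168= -2^4*3^1*19^1 * 89^1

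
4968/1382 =3+ 411/691 = 3.59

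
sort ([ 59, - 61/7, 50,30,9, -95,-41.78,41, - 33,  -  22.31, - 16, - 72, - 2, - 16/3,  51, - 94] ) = [ - 95, - 94, - 72, - 41.78, - 33, -22.31, - 16, - 61/7, - 16/3,  -  2,9,  30, 41,50,51 , 59]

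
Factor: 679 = 7^1*97^1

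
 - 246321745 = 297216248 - 543537993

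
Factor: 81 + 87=168 = 2^3*3^1*7^1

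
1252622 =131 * 9562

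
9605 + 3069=12674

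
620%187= 59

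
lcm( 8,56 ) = 56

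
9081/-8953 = -9081/8953 = - 1.01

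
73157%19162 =15671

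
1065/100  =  213/20  =  10.65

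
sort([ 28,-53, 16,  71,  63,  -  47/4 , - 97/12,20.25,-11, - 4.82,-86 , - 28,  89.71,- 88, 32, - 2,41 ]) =[ - 88 ,- 86,- 53, - 28, - 47/4 , - 11,-97/12, - 4.82,-2, 16, 20.25,28,32,41,63, 71, 89.71 ] 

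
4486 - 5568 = -1082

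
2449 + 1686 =4135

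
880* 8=7040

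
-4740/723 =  - 7 + 107/241 = -6.56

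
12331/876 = 12331/876 = 14.08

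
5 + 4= 9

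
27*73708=1990116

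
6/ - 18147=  - 1  +  6047/6049 = - 0.00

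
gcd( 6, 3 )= 3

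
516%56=12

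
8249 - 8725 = -476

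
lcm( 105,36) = 1260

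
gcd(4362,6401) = 1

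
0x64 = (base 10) 100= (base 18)5A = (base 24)44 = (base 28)3g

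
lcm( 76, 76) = 76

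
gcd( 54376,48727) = 7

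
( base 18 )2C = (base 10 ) 48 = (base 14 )36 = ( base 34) 1E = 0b110000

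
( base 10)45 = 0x2d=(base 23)1m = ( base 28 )1H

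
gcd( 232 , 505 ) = 1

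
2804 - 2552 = 252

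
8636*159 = 1373124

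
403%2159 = 403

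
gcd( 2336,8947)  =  1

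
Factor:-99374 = -2^1*11^1*4517^1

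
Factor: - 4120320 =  - 2^8*  3^1 * 5^1*29^1  *37^1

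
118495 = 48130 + 70365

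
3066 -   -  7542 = 10608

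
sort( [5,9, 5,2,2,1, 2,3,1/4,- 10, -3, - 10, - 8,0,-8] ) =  [-10, -10,-8, - 8,-3,0,1/4,1,2,2,2, 3,5,5,9 ] 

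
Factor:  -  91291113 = -3^2 * 59^1*171923^1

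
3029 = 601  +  2428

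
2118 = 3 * 706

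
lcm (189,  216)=1512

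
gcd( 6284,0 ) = 6284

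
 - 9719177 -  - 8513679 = - 1205498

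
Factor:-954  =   - 2^1*3^2*53^1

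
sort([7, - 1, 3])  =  [-1,3  ,  7]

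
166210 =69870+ 96340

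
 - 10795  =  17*( - 635)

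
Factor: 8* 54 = 432 = 2^4 *3^3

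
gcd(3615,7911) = 3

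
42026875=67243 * 625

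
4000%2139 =1861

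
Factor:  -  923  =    -  13^1*71^1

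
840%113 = 49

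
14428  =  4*3607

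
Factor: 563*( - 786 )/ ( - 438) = 73753/73= 73^(-1) *131^1*563^1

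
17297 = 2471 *7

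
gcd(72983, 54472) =1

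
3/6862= 3/6862 = 0.00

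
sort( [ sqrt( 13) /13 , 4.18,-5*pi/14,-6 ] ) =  [ - 6,-5*pi/14, sqrt( 13 ) /13, 4.18] 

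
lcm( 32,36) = 288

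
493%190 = 113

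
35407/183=193 + 88/183 = 193.48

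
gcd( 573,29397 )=3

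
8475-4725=3750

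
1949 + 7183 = 9132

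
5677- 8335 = -2658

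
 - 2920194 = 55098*( - 53 )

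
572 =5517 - 4945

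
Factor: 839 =839^1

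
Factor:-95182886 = - 2^1*373^1*127591^1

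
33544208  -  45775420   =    -  12231212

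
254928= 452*564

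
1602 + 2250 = 3852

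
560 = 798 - 238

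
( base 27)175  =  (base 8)1633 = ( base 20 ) 263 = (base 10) 923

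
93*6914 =643002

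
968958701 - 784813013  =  184145688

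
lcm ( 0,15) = 0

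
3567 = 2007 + 1560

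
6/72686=3/36343=0.00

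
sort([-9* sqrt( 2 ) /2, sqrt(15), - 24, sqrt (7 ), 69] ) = [ - 24, - 9*sqrt(2) /2, sqrt( 7 ), sqrt( 15 ), 69]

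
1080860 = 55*19652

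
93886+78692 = 172578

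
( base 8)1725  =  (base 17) 36C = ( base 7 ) 2601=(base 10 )981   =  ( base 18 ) 309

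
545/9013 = 545/9013=0.06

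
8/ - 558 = -1 + 275/279=- 0.01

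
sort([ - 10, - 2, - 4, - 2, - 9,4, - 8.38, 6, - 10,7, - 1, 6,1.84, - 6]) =[-10, - 10, - 9, - 8.38,-6,  -  4, - 2,-2, - 1,1.84, 4,6,6,  7]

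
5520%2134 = 1252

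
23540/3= 7846+ 2/3 = 7846.67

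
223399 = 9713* 23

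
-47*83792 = - 3938224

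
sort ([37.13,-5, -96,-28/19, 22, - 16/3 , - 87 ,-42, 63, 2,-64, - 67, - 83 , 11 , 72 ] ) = [  -  96, - 87,  -  83 , - 67 ,-64,-42, - 16/3, - 5, - 28/19,2, 11, 22, 37.13, 63, 72]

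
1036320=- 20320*( - 51)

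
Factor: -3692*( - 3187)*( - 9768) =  - 2^5*3^1*11^1*13^1*37^1 * 71^1*3187^1  =  - 114934234272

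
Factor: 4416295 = 5^1*13^1*67943^1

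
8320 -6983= 1337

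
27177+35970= 63147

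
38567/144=38567/144 = 267.83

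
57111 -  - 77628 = 134739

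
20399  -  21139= - 740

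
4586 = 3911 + 675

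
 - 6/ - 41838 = 1/6973 = 0.00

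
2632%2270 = 362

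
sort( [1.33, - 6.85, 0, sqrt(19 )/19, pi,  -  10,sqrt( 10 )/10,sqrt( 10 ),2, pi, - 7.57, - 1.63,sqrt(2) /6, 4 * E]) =[ - 10, - 7.57,-6.85, - 1.63, 0, sqrt(19) /19 , sqrt( 2 )/6,sqrt(10 ) /10, 1.33,2, pi, pi, sqrt(10), 4* E] 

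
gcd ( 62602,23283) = 1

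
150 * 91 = 13650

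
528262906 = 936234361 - 407971455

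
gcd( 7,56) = 7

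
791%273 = 245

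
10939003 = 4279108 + 6659895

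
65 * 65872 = 4281680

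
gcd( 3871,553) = 553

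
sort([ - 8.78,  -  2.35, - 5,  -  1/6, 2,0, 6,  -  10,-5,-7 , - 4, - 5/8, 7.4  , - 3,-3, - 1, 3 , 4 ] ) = [ - 10,-8.78,-7, - 5, - 5,-4, - 3,-3, - 2.35 , - 1,  -  5/8, - 1/6, 0, 2, 3 , 4,6,7.4] 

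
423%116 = 75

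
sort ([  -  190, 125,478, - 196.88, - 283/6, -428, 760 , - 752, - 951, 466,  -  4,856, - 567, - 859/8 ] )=[ - 951, - 752, - 567, - 428, - 196.88, -190 , - 859/8, - 283/6, - 4,125, 466,478, 760,856 ] 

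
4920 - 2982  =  1938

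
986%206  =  162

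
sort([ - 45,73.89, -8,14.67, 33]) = [ - 45, - 8,14.67,33, 73.89 ] 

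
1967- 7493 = -5526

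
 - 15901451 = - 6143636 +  - 9757815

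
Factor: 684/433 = 2^2*3^2*19^1*433^(  -  1) 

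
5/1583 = 5/1583 = 0.00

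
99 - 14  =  85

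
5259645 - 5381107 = - 121462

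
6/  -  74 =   -  3/37= -  0.08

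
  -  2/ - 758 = 1/379 = 0.00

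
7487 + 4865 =12352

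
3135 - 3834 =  - 699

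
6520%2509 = 1502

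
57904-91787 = - 33883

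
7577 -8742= - 1165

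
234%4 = 2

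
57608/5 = 11521 + 3/5 = 11521.60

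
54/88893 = 6/9877  =  0.00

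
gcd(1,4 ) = 1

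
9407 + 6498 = 15905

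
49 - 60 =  - 11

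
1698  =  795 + 903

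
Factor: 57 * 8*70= 2^4*3^1*5^1*7^1*19^1 = 31920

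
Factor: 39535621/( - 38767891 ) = - 73^( - 1 ) *151^(-1)*3517^ ( - 1 )*39535621^1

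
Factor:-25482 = -2^1*3^1 *31^1*137^1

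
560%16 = 0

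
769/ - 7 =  - 769/7 =- 109.86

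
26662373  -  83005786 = -56343413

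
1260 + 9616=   10876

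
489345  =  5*97869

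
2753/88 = 2753/88 = 31.28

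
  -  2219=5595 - 7814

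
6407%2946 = 515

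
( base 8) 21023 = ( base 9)12862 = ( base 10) 8723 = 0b10001000010011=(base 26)CND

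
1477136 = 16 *92321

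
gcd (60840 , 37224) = 72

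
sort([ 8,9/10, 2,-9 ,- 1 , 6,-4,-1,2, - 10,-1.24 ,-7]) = [ - 10, - 9,-7,-4,-1.24, - 1,-1 , 9/10, 2, 2,6, 8 ]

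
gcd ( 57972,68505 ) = 3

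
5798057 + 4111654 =9909711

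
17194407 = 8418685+8775722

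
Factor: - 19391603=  - 7^2*11^1*35977^1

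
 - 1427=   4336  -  5763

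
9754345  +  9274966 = 19029311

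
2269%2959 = 2269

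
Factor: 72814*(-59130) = - 4305491820 = - 2^2*3^4*5^1*7^2*73^1*743^1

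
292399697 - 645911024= - 353511327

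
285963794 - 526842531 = - 240878737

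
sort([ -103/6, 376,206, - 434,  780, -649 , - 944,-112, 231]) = [ - 944, - 649, - 434, - 112 , - 103/6, 206, 231,  376,780]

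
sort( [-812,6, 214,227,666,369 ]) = [ - 812,6,214,227,369,666 ] 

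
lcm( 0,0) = 0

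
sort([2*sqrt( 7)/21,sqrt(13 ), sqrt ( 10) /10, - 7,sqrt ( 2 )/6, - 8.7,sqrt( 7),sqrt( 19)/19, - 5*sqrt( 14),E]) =[ - 5*sqrt( 14 ), - 8.7, - 7,sqrt( 19 ) /19,sqrt( 2 ) /6, 2*sqrt( 7 ) /21,sqrt( 10) /10, sqrt(7 ), E, sqrt( 13 ) ]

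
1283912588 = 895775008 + 388137580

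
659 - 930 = -271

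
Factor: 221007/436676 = 2^( - 2)*3^1*23^1 * 3203^1 * 109169^( - 1 )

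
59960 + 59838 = 119798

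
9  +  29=38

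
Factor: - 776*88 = -68288  =  -2^6*11^1*97^1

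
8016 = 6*1336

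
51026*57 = 2908482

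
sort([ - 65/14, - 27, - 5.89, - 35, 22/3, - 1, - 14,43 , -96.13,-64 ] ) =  [ - 96.13, - 64 , - 35,-27, - 14, - 5.89, -65/14, - 1,22/3,43] 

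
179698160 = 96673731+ 83024429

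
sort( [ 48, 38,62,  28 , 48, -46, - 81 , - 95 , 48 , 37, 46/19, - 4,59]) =[ - 95, - 81, - 46, - 4,  46/19 , 28, 37, 38,48,48 , 48,59,62 ] 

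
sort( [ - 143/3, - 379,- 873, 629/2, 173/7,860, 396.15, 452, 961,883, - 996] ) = [- 996, - 873,-379,-143/3,173/7,629/2, 396.15 , 452, 860,883, 961 ] 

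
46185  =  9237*5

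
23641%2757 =1585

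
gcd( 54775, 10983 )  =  7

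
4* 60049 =240196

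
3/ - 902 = - 3/902 = - 0.00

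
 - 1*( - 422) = 422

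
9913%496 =489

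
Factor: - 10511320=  - 2^3*5^1*262783^1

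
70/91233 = 70/91233 =0.00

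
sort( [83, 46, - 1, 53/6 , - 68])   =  [-68,  -  1,53/6,46 , 83]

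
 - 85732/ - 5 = 17146+2/5 =17146.40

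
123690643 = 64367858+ 59322785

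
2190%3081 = 2190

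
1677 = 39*43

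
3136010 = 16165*194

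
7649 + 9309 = 16958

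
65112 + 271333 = 336445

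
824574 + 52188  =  876762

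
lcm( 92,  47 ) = 4324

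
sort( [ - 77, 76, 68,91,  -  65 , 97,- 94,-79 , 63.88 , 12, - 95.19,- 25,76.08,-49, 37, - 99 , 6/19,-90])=[ - 99, - 95.19 , - 94, - 90, - 79, - 77,  -  65, - 49, - 25 , 6/19, 12,37,63.88, 68,76,76.08,91,97 ] 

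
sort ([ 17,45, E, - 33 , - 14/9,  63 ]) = [-33, - 14/9,E,17 , 45,63]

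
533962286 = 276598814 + 257363472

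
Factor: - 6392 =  - 2^3 * 17^1 * 47^1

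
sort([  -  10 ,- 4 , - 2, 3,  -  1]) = [ - 10, - 4,-2, - 1, 3 ] 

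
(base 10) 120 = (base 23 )55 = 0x78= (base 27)4C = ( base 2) 1111000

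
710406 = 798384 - 87978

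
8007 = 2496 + 5511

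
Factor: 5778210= 2^1 *3^1*5^1*101^1*1907^1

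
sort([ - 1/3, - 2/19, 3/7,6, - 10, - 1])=[-10, - 1, - 1/3, - 2/19, 3/7, 6 ] 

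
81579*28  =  2284212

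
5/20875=1/4175 = 0.00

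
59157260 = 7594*7790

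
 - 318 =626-944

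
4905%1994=917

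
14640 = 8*1830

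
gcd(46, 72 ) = 2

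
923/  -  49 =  - 19 + 8/49 = -18.84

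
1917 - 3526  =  - 1609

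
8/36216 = 1/4527  =  0.00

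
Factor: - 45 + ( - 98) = - 11^1* 13^1 = -143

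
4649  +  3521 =8170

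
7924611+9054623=16979234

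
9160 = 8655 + 505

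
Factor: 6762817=691^1*9787^1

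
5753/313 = 18 + 119/313 = 18.38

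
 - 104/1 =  - 104 = - 104.00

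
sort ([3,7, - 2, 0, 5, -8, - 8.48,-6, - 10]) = [ - 10, - 8.48,  -  8,-6 , - 2,0,3,5, 7]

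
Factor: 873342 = 2^1*3^6*599^1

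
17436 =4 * 4359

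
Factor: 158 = 2^1*79^1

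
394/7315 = 394/7315=0.05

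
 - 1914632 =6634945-8549577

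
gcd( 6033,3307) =1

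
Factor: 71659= 7^1 * 29^1*353^1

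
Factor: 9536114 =2^1*7^1*681151^1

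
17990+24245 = 42235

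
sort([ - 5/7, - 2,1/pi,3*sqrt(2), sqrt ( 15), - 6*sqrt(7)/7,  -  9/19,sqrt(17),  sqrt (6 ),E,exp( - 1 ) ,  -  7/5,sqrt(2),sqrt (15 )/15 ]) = [-6*sqrt( 7)/7, - 2, - 7/5, - 5/7, - 9/19,  sqrt( 15 ) /15,  1/pi , exp( - 1),sqrt ( 2 ),sqrt (6 ) , E, sqrt( 15), sqrt(17),3*sqrt(2) ]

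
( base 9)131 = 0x6D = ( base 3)11001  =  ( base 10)109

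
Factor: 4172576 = 2^5 *83^1*1571^1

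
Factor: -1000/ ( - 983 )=2^3*5^3*983^ ( - 1) 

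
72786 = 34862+37924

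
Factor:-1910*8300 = -2^3* 5^3*83^1 * 191^1=- 15853000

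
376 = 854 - 478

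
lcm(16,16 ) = 16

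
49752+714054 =763806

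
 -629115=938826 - 1567941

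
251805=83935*3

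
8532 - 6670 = 1862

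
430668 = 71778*6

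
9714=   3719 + 5995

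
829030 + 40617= 869647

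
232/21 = 232/21 = 11.05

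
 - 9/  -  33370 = 9/33370 = 0.00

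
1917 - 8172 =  - 6255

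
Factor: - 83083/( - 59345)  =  5^( - 1)*7^1 = 7/5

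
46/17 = 2 + 12/17 =2.71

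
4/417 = 4/417 =0.01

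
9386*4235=39749710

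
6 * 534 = 3204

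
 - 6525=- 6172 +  - 353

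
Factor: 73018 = 2^1*11^1 * 3319^1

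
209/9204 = 209/9204 = 0.02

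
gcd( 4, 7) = 1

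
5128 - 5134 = -6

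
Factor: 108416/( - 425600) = - 5^( - 2) * 11^2 *19^(  -  1 )=- 121/475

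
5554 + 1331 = 6885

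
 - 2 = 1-3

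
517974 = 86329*6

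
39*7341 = 286299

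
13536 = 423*32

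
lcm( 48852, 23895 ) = 2198340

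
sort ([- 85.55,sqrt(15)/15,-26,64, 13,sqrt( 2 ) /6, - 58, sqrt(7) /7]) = [ - 85.55,  -  58,-26, sqrt(2)/6,  sqrt (15)/15,  sqrt(7)/7,13,64] 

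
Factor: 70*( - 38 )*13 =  - 2^2*5^1*7^1*13^1*19^1 = - 34580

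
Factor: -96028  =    -  2^2*24007^1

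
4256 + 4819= 9075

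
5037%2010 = 1017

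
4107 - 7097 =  - 2990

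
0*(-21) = 0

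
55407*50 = 2770350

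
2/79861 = 2/79861 = 0.00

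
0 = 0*764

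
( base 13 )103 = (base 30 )5M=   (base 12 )124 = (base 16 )AC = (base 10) 172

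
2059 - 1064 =995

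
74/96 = 37/48 = 0.77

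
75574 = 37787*2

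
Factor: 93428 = 2^2*23357^1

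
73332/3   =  24444 = 24444.00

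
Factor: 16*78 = 2^5*3^1*13^1 = 1248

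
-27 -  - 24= -3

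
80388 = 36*2233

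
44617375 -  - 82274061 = 126891436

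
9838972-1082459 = 8756513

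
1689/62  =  27+15/62 = 27.24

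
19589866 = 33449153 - 13859287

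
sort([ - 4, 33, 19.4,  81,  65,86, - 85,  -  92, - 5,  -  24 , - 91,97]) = [ - 92, - 91 , - 85, - 24, - 5,  -  4,19.4, 33,  65,81,86,97 ] 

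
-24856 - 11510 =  - 36366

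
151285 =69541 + 81744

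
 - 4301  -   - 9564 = 5263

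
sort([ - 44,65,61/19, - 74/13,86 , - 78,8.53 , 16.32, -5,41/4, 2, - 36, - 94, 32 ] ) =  [ - 94, - 78,-44, - 36, - 74/13, - 5,2, 61/19 , 8.53,41/4,16.32,32,65,86] 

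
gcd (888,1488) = 24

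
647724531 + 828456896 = 1476181427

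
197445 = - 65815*( - 3) 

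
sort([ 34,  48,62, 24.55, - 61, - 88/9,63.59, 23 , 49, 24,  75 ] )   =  [ - 61, - 88/9, 23, 24, 24.55,34,48, 49 , 62, 63.59,75]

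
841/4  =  210  +  1/4 = 210.25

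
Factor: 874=2^1*19^1*23^1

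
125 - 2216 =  - 2091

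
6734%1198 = 744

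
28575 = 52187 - 23612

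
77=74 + 3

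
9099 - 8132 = 967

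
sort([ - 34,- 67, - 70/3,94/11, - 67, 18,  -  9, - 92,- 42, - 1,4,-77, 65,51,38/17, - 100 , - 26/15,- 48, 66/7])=[ - 100,  -  92, - 77,- 67 , - 67,-48,-42,-34,-70/3, - 9, - 26/15,  -  1, 38/17,4,94/11,  66/7,18,51,  65 ] 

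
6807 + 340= 7147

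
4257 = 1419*3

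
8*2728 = 21824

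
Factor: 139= 139^1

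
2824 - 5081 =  - 2257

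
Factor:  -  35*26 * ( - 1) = 910 = 2^1*5^1*7^1 *13^1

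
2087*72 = 150264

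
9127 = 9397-270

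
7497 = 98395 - 90898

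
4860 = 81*60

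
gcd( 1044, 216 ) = 36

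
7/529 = 7/529=   0.01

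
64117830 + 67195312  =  131313142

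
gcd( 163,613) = 1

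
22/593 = 22/593 = 0.04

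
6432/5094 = 1072/849 = 1.26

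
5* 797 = 3985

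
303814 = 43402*7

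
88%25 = 13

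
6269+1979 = 8248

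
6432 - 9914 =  - 3482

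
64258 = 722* 89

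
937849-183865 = 753984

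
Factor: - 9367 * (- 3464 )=32447288 = 2^3*17^1*19^1*29^1*433^1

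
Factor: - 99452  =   - 2^2*23^2*47^1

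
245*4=980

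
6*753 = 4518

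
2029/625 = 3 + 154/625 = 3.25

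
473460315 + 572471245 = 1045931560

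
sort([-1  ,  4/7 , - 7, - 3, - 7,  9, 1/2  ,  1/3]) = [ - 7, - 7, - 3 ,-1, 1/3,1/2,4/7,9 ] 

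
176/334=88/167 = 0.53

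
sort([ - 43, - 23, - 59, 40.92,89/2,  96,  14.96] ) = [ - 59,- 43, - 23,14.96,40.92,89/2,96] 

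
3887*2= 7774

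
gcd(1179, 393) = 393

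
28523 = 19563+8960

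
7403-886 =6517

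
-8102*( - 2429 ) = 19679758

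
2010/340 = 201/34 = 5.91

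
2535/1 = 2535 =2535.00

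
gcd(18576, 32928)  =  48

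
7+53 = 60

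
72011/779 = 72011/779 = 92.44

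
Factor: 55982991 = 3^1 * 2347^1 * 7951^1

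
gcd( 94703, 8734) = 1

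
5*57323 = 286615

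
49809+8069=57878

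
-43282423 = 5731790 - 49014213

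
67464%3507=831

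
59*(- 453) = -26727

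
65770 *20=1315400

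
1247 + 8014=9261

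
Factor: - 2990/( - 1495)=2^1 = 2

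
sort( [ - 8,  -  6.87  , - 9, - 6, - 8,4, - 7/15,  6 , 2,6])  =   [ - 9, - 8, - 8, - 6.87, - 6, - 7/15, 2,4,6,6] 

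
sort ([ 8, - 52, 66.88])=[- 52, 8 , 66.88 ] 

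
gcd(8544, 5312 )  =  32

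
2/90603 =2/90603  =  0.00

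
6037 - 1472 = 4565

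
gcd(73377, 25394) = 1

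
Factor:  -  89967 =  - 3^1*29989^1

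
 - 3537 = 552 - 4089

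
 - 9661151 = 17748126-27409277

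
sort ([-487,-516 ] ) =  [  -  516, - 487]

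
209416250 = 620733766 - 411317516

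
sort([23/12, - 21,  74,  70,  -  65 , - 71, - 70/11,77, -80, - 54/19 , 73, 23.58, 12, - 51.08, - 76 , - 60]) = [ - 80, - 76, - 71, - 65, - 60, - 51.08, - 21, - 70/11, - 54/19,23/12,  12,23.58,70,73, 74 , 77]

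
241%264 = 241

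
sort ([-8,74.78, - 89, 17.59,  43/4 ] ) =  [ - 89, - 8,43/4,17.59,  74.78]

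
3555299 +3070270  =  6625569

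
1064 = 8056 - 6992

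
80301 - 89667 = -9366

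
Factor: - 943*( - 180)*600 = 2^5*3^3*5^3*23^1*41^1 = 101844000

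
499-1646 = -1147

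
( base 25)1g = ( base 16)29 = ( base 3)1112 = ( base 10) 41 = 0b101001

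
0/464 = 0  =  0.00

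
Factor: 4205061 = 3^3*7^1*19^1 * 1171^1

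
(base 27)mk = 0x266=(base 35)hj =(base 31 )JP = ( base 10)614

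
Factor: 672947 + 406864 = 3^4*13331^1 = 1079811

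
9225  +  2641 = 11866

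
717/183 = 3 + 56/61 = 3.92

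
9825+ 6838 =16663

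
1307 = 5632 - 4325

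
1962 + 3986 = 5948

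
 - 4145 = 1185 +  - 5330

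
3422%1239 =944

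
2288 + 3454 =5742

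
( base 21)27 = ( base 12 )41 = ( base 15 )34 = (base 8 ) 61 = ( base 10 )49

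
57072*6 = 342432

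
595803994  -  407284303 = 188519691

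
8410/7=8410/7=1201.43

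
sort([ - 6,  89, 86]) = [ - 6,86,89]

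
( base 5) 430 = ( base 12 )97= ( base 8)163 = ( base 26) 4b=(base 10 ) 115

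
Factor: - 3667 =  - 19^1*193^1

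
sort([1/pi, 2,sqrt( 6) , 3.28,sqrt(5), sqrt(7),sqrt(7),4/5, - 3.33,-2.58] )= [ - 3.33,  -  2.58 , 1/pi, 4/5, 2,  sqrt( 5),  sqrt( 6 ) , sqrt(7), sqrt( 7),3.28 ]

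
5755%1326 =451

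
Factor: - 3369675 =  - 3^1 * 5^2*179^1*251^1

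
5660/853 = 5660/853 = 6.64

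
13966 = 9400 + 4566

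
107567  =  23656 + 83911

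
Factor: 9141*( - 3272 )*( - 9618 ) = 287668147536 = 2^4*3^2*7^1*11^1*229^1*277^1*409^1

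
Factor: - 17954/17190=-47/45 = - 3^( - 2)*5^( - 1) * 47^1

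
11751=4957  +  6794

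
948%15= 3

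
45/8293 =45/8293 = 0.01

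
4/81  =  4/81 = 0.05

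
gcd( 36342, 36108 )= 18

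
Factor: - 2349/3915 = -3/5 =- 3^1 * 5^( - 1) 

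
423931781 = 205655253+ 218276528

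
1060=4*265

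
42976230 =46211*930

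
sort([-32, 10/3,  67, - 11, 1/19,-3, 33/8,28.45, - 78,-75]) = [ -78,-75  , - 32, -11, - 3, 1/19,10/3,33/8, 28.45, 67 ] 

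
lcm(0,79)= 0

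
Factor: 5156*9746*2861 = 2^3*11^1*443^1*1289^1*2861^1 = 143766325736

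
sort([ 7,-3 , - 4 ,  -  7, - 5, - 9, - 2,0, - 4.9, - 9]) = [ - 9 , - 9, - 7, - 5, - 4.9, - 4, - 3, - 2,0 , 7] 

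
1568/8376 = 196/1047 = 0.19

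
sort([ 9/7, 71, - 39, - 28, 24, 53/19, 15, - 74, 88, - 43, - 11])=[ - 74, - 43,-39, - 28,-11, 9/7,53/19, 15,24, 71,  88]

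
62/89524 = 31/44762 = 0.00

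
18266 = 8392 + 9874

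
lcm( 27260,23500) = 681500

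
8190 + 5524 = 13714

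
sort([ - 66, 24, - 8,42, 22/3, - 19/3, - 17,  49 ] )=[ - 66, - 17, - 8, - 19/3, 22/3, 24  ,  42 , 49 ] 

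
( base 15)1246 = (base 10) 3891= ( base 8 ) 7463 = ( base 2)111100110011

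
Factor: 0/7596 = 0 =0^1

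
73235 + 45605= 118840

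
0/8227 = 0 = 0.00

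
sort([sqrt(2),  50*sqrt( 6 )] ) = [ sqrt(2), 50*sqrt( 6 )]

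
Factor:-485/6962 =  - 2^( - 1 )* 5^1*59^( - 2) *97^1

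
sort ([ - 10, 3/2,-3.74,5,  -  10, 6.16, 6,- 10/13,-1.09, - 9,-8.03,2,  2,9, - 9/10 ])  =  [-10,-10, - 9 , - 8.03, - 3.74 ,  -  1.09, - 9/10 ,  -  10/13 , 3/2,  2,2, 5,  6,6.16, 9]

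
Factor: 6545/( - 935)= -7 = -7^1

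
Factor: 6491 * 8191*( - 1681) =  - 41^2*6491^1*8191^1 = - 89375039861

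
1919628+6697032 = 8616660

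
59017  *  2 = 118034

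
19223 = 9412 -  -9811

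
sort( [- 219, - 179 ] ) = [ - 219, - 179 ] 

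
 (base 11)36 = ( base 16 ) 27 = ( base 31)18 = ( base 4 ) 213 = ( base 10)39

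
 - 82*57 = -4674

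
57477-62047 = -4570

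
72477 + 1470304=1542781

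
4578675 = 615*7445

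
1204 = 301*4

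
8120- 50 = 8070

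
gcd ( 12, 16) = 4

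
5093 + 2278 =7371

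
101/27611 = 101/27611 = 0.00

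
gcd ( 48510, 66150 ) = 4410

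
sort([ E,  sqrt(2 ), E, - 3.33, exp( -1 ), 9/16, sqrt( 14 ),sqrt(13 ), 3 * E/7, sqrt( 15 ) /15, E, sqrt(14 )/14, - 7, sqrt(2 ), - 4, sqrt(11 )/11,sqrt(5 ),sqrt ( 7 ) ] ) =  [  -  7, - 4, - 3.33, sqrt(15 )/15, sqrt(14 ) /14,sqrt(11 )/11,exp( - 1 ),9/16, 3*E/7, sqrt(2), sqrt( 2), sqrt( 5),  sqrt ( 7), E,E,E, sqrt(13), sqrt(14)] 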